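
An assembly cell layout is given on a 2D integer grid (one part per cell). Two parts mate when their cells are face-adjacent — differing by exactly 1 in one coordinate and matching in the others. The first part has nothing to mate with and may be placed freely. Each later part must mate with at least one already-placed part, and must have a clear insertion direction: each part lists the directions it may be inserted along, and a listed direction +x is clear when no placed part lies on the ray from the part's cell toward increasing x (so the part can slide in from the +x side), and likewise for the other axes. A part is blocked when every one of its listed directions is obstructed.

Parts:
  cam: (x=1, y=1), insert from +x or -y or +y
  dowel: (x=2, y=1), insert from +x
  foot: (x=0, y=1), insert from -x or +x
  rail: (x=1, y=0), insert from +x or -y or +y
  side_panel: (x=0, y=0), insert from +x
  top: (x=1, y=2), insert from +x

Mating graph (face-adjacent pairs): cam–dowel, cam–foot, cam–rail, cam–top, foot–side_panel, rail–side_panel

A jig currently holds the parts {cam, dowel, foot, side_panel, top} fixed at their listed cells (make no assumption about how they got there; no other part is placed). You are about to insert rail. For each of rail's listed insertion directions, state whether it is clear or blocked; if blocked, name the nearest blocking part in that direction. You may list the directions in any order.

+x: ray from rail(1, 0) has no placed part ⇒ clear
-y: ray from rail(1, 0) has no placed part ⇒ clear
+y: nearest on ray is cam@(1, 1) ⇒ blocked

+x: clear; +y: blocked by cam; -y: clear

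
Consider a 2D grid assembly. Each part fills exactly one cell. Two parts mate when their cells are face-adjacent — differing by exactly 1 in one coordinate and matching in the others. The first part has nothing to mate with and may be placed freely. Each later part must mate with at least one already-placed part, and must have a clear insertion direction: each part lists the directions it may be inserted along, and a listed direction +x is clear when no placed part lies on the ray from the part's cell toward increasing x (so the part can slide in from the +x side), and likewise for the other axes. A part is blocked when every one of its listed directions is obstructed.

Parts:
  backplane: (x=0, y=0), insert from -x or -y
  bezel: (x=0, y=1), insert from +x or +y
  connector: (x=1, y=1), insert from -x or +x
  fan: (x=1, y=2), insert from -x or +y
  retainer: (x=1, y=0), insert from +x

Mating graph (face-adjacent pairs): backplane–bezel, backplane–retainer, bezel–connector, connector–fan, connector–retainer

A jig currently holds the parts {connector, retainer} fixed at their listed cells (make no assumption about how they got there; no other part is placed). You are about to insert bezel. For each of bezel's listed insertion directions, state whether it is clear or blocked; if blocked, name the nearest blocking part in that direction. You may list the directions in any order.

+x: nearest on ray is connector@(1, 1) ⇒ blocked
+y: ray from bezel(0, 1) has no placed part ⇒ clear

+x: blocked by connector; +y: clear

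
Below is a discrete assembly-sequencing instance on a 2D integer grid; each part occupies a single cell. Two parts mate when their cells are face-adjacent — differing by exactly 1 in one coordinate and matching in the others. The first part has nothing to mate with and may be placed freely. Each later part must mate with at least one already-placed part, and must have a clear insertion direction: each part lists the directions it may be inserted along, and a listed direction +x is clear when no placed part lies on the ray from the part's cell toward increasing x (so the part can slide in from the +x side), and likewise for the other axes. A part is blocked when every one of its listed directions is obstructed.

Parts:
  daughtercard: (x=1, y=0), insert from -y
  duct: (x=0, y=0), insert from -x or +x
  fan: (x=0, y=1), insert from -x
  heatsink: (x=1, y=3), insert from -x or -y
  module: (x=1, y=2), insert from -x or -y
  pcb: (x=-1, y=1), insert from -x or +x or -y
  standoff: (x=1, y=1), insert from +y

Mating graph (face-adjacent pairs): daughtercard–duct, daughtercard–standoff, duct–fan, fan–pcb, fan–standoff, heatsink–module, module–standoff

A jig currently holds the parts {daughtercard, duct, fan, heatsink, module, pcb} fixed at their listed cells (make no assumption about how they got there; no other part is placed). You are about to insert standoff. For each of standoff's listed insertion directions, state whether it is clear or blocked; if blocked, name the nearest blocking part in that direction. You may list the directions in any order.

+y: blocked by module

+y: nearest on ray is module@(1, 2) ⇒ blocked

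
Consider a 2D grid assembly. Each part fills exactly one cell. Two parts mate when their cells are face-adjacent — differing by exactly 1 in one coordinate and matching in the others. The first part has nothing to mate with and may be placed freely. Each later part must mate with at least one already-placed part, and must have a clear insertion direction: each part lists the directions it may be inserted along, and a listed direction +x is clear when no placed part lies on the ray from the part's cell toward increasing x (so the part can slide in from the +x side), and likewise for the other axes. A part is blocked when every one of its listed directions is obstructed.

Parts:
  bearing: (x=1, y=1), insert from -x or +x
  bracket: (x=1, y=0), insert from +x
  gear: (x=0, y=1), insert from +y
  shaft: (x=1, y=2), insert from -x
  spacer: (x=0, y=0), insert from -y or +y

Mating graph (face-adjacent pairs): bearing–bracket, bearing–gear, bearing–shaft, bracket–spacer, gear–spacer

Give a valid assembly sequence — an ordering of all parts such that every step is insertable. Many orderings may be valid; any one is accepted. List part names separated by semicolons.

bracket; bearing; spacer; gear; shaft

1. bracket@(1, 0) [+x clear] — {bracket}
2. bearing@(1, 1) [-x clear] — {bearing, bracket}
3. spacer@(0, 0) [-y clear] — {bearing, bracket, spacer}
4. gear@(0, 1) [+y clear] — {bearing, bracket, gear, spacer}
5. shaft@(1, 2) [-x clear] — {bearing, bracket, gear, shaft, spacer}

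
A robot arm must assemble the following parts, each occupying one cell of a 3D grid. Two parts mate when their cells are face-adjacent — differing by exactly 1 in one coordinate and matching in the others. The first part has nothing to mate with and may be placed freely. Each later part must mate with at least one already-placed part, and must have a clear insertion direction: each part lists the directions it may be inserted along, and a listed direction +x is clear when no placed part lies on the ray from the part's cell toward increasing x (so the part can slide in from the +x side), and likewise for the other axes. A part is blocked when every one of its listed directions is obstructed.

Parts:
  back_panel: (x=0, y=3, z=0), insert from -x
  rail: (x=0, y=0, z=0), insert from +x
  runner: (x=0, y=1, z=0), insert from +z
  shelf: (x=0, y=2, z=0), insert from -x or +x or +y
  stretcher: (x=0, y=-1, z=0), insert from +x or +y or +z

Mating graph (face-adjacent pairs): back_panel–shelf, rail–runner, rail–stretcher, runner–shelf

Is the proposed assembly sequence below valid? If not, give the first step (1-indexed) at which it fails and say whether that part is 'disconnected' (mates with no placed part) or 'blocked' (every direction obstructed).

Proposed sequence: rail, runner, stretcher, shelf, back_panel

Valid

1. rail@(0, 0, 0) [+x clear] — {rail}
2. runner@(0, 1, 0) [+z clear] — {rail, runner}
3. stretcher@(0, -1, 0) [+x clear] — {rail, runner, stretcher}
4. shelf@(0, 2, 0) [-x clear] — {rail, runner, shelf, stretcher}
5. back_panel@(0, 3, 0) [-x clear] — {back_panel, rail, runner, shelf, stretcher}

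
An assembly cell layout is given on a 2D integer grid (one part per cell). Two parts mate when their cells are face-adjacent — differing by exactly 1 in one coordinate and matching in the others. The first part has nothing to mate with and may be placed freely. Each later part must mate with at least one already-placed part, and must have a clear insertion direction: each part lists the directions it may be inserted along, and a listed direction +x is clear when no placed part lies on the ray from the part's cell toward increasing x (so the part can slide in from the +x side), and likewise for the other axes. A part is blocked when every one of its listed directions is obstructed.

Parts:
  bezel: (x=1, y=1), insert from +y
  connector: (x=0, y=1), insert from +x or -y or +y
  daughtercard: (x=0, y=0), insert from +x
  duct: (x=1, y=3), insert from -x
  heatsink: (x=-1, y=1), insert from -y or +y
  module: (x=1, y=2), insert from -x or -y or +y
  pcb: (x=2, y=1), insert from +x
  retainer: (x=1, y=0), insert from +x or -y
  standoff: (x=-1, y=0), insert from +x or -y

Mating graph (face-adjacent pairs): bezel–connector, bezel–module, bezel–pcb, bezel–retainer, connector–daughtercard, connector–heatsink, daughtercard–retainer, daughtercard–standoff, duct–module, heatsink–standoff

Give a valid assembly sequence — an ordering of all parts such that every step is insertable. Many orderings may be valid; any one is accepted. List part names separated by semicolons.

1. daughtercard@(0, 0) [+x clear] — {daughtercard}
2. standoff@(-1, 0) [-y clear] — {daughtercard, standoff}
3. retainer@(1, 0) [+x clear] — {daughtercard, retainer, standoff}
4. bezel@(1, 1) [+y clear] — {bezel, daughtercard, retainer, standoff}
5. module@(1, 2) [-x clear] — {bezel, daughtercard, module, retainer, standoff}
6. duct@(1, 3) [-x clear] — {bezel, daughtercard, duct, module, retainer, standoff}
7. connector@(0, 1) [+y clear] — {bezel, connector, daughtercard, duct, module, retainer, standoff}
8. heatsink@(-1, 1) [+y clear] — {bezel, connector, daughtercard, duct, heatsink, module, retainer, standoff}
9. pcb@(2, 1) [+x clear] — {bezel, connector, daughtercard, duct, heatsink, module, pcb, retainer, standoff}

daughtercard; standoff; retainer; bezel; module; duct; connector; heatsink; pcb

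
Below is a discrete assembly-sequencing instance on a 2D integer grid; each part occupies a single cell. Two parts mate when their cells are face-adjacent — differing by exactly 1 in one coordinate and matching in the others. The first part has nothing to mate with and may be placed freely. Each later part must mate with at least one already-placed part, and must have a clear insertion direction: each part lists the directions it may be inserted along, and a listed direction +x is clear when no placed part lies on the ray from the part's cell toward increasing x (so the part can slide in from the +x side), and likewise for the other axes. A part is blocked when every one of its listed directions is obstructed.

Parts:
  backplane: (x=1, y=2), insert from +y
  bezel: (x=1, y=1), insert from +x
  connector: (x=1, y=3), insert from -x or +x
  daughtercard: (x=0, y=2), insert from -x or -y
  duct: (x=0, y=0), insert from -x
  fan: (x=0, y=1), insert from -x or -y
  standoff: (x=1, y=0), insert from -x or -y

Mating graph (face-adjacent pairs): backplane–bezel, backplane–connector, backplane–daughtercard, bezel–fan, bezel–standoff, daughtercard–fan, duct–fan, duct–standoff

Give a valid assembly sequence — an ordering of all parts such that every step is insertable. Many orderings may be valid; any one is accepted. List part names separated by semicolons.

1. bezel@(1, 1) [+x clear] — {bezel}
2. backplane@(1, 2) [+y clear] — {backplane, bezel}
3. connector@(1, 3) [-x clear] — {backplane, bezel, connector}
4. standoff@(1, 0) [-x clear] — {backplane, bezel, connector, standoff}
5. duct@(0, 0) [-x clear] — {backplane, bezel, connector, duct, standoff}
6. daughtercard@(0, 2) [-x clear] — {backplane, bezel, connector, daughtercard, duct, standoff}
7. fan@(0, 1) [-x clear] — {backplane, bezel, connector, daughtercard, duct, fan, standoff}

bezel; backplane; connector; standoff; duct; daughtercard; fan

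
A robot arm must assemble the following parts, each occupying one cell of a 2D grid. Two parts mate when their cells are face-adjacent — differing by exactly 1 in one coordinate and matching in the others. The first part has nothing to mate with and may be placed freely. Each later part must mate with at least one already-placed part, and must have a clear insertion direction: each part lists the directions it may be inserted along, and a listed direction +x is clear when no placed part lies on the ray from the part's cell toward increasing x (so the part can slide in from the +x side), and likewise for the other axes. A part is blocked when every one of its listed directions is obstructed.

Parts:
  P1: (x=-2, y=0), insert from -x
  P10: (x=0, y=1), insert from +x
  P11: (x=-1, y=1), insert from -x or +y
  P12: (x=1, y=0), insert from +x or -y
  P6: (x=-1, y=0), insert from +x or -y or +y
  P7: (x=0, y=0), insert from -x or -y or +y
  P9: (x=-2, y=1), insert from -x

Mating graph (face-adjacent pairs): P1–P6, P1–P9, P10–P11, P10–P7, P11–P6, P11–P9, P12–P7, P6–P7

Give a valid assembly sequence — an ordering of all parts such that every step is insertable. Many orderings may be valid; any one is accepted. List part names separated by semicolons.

P11; P9; P1; P10; P7; P12; P6

1. P11@(-1, 1) [-x clear] — {P11}
2. P9@(-2, 1) [-x clear] — {P11, P9}
3. P1@(-2, 0) [-x clear] — {P1, P11, P9}
4. P10@(0, 1) [+x clear] — {P1, P10, P11, P9}
5. P7@(0, 0) [-y clear] — {P1, P10, P11, P7, P9}
6. P12@(1, 0) [+x clear] — {P1, P10, P11, P12, P7, P9}
7. P6@(-1, 0) [-y clear] — {P1, P10, P11, P12, P6, P7, P9}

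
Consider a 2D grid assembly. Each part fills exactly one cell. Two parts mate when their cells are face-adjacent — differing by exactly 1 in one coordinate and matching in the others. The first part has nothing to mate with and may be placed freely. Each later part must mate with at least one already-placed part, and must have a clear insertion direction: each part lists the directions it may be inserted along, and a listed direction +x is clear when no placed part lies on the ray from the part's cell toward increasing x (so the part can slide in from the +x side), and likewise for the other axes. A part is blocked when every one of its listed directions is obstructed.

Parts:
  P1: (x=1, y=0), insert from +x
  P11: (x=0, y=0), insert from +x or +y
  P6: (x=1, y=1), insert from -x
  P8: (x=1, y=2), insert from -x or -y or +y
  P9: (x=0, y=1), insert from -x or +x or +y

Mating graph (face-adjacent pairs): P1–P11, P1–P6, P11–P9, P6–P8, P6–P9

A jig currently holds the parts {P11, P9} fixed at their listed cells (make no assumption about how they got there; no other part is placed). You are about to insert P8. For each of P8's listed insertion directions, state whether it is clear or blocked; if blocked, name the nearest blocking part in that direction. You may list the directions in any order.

-x: ray from P8(1, 2) has no placed part ⇒ clear
-y: ray from P8(1, 2) has no placed part ⇒ clear
+y: ray from P8(1, 2) has no placed part ⇒ clear

+y: clear; -x: clear; -y: clear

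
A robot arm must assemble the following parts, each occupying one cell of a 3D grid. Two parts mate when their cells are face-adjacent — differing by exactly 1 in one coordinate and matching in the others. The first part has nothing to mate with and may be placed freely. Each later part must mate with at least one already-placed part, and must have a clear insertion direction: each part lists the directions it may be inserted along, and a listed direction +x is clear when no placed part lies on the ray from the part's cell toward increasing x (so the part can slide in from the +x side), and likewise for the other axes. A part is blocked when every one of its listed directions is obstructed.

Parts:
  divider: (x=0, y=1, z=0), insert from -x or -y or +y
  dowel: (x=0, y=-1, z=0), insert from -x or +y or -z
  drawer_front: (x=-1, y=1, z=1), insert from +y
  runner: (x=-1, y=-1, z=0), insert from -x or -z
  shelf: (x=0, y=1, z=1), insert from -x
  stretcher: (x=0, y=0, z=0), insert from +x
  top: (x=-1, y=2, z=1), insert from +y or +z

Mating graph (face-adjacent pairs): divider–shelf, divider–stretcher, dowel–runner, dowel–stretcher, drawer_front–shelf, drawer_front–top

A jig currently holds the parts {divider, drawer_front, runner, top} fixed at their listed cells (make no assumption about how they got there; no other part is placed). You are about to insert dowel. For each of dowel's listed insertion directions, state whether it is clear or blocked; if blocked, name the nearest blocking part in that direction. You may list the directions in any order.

+y: blocked by divider; -x: blocked by runner; -z: clear

-x: nearest on ray is runner@(-1, -1, 0) ⇒ blocked
+y: nearest on ray is divider@(0, 1, 0) ⇒ blocked
-z: ray from dowel(0, -1, 0) has no placed part ⇒ clear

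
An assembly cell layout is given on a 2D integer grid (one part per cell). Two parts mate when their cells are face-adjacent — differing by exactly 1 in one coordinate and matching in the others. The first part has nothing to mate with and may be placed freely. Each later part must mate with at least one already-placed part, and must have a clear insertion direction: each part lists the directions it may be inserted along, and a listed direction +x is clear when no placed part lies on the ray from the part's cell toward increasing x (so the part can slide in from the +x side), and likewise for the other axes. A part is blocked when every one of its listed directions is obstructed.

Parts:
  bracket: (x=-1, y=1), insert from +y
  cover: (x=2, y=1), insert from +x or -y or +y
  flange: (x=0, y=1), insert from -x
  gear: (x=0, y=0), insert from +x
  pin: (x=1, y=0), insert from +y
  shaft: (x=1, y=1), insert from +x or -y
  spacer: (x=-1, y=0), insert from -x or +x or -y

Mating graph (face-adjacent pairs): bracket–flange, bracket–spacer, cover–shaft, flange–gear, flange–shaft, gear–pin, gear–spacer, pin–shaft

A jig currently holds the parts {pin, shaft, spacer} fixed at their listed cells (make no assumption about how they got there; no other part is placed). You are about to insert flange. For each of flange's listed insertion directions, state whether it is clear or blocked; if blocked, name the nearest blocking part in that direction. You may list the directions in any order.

-x: clear

-x: ray from flange(0, 1) has no placed part ⇒ clear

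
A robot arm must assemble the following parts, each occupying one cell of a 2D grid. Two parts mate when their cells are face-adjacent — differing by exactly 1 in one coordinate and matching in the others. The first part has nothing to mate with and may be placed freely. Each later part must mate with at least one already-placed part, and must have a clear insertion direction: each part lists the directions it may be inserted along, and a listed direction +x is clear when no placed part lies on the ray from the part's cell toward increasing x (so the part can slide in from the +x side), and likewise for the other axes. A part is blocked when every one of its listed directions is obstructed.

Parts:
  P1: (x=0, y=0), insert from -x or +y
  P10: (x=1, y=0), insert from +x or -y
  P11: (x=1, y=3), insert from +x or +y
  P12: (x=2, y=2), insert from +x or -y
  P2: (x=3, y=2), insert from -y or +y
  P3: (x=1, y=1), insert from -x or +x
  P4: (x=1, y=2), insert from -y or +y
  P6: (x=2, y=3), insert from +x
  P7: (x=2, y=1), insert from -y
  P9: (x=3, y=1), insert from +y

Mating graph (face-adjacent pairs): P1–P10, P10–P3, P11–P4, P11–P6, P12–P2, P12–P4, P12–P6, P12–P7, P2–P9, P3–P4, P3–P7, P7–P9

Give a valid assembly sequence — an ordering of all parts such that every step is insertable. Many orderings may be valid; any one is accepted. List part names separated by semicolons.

1. P3@(1, 1) [-x clear] — {P3}
2. P10@(1, 0) [+x clear] — {P10, P3}
3. P1@(0, 0) [-x clear] — {P1, P10, P3}
4. P4@(1, 2) [+y clear] — {P1, P10, P3, P4}
5. P11@(1, 3) [+x clear] — {P1, P10, P11, P3, P4}
6. P6@(2, 3) [+x clear] — {P1, P10, P11, P3, P4, P6}
7. P12@(2, 2) [+x clear] — {P1, P10, P11, P12, P3, P4, P6}
8. P7@(2, 1) [-y clear] — {P1, P10, P11, P12, P3, P4, P6, P7}
9. P9@(3, 1) [+y clear] — {P1, P10, P11, P12, P3, P4, P6, P7, P9}
10. P2@(3, 2) [+y clear] — {P1, P10, P11, P12, P2, P3, P4, P6, P7, P9}

P3; P10; P1; P4; P11; P6; P12; P7; P9; P2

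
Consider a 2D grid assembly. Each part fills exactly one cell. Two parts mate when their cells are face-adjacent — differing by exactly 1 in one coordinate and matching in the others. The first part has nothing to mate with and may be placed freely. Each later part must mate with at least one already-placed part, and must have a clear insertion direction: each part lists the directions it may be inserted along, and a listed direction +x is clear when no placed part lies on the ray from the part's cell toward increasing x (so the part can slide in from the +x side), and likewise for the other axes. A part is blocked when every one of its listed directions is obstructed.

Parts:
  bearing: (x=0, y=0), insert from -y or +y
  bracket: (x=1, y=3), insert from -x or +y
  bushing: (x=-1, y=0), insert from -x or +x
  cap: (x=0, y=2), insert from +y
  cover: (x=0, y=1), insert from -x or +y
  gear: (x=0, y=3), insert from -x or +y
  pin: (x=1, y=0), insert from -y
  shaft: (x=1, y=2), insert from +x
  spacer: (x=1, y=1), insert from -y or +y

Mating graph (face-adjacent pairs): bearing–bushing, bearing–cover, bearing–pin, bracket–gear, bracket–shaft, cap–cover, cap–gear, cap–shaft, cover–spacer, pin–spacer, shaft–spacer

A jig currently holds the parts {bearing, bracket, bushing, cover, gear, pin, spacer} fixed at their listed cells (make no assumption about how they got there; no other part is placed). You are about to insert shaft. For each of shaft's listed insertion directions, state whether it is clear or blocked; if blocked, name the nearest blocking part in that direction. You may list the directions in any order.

+x: clear

+x: ray from shaft(1, 2) has no placed part ⇒ clear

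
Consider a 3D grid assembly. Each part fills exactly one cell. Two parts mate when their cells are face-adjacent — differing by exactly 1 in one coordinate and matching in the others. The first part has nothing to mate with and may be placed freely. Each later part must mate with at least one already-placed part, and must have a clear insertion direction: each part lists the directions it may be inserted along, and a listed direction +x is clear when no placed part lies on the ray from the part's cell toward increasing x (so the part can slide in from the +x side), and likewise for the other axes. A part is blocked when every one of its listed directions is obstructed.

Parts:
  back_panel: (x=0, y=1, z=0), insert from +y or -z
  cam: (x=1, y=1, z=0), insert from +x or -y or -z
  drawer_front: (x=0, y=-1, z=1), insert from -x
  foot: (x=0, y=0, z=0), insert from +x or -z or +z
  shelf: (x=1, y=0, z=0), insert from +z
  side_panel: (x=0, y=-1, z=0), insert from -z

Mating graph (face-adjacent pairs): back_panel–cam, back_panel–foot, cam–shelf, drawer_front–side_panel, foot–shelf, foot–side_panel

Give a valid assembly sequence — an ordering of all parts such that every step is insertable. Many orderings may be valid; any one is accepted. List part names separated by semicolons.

1. back_panel@(0, 1, 0) [+y clear] — {back_panel}
2. cam@(1, 1, 0) [+x clear] — {back_panel, cam}
3. foot@(0, 0, 0) [+x clear] — {back_panel, cam, foot}
4. side_panel@(0, -1, 0) [-z clear] — {back_panel, cam, foot, side_panel}
5. drawer_front@(0, -1, 1) [-x clear] — {back_panel, cam, drawer_front, foot, side_panel}
6. shelf@(1, 0, 0) [+z clear] — {back_panel, cam, drawer_front, foot, shelf, side_panel}

back_panel; cam; foot; side_panel; drawer_front; shelf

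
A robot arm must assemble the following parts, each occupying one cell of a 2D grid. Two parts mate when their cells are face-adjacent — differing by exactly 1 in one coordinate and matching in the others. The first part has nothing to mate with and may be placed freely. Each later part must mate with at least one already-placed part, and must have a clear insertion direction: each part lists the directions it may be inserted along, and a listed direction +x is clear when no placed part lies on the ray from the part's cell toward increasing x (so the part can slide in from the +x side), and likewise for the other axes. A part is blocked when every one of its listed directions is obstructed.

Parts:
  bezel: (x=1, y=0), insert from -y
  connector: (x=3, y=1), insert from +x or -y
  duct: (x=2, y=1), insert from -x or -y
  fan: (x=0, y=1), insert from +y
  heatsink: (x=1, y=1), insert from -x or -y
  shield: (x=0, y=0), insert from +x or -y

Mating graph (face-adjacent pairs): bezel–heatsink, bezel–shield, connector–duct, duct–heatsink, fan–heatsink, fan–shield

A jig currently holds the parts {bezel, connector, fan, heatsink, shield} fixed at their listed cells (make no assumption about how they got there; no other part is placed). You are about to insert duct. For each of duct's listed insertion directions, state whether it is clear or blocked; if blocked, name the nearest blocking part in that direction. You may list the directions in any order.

-x: nearest on ray is heatsink@(1, 1) ⇒ blocked
-y: ray from duct(2, 1) has no placed part ⇒ clear

-x: blocked by heatsink; -y: clear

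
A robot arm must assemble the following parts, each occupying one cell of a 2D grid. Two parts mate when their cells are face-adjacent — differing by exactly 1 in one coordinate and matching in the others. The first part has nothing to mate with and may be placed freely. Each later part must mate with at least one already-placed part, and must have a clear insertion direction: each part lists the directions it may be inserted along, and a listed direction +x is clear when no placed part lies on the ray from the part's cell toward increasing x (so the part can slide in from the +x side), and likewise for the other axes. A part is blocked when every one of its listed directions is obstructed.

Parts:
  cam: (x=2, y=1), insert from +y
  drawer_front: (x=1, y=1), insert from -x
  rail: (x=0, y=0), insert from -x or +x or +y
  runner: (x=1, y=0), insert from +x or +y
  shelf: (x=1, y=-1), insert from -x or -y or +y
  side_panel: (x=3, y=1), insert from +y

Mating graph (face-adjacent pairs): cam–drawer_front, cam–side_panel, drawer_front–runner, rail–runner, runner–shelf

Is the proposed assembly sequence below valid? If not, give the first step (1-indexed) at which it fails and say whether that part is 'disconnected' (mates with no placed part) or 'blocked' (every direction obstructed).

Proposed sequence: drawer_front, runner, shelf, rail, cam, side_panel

1. drawer_front@(1, 1) [-x clear] — {drawer_front}
2. runner@(1, 0) [+x clear] — {drawer_front, runner}
3. shelf@(1, -1) [-x clear] — {drawer_front, runner, shelf}
4. rail@(0, 0) [-x clear] — {drawer_front, rail, runner, shelf}
5. cam@(2, 1) [+y clear] — {cam, drawer_front, rail, runner, shelf}
6. side_panel@(3, 1) [+y clear] — {cam, drawer_front, rail, runner, shelf, side_panel}

Valid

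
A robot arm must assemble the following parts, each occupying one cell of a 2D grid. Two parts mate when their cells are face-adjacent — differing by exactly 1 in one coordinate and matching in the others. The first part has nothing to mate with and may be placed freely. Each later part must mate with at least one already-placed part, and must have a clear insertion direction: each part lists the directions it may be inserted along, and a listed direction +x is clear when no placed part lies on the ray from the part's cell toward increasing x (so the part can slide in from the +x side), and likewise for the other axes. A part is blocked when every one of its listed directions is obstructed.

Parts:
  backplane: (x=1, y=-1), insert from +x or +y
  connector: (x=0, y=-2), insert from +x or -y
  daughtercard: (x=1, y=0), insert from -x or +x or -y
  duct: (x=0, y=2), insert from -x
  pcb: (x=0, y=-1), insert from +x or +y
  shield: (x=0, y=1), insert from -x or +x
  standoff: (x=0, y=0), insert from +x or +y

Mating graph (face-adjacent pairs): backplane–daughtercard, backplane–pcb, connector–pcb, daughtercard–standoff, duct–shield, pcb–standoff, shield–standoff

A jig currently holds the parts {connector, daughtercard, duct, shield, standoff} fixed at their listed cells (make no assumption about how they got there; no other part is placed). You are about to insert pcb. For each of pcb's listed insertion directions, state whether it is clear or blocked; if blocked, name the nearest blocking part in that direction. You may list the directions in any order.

+x: ray from pcb(0, -1) has no placed part ⇒ clear
+y: nearest on ray is standoff@(0, 0) ⇒ blocked

+x: clear; +y: blocked by standoff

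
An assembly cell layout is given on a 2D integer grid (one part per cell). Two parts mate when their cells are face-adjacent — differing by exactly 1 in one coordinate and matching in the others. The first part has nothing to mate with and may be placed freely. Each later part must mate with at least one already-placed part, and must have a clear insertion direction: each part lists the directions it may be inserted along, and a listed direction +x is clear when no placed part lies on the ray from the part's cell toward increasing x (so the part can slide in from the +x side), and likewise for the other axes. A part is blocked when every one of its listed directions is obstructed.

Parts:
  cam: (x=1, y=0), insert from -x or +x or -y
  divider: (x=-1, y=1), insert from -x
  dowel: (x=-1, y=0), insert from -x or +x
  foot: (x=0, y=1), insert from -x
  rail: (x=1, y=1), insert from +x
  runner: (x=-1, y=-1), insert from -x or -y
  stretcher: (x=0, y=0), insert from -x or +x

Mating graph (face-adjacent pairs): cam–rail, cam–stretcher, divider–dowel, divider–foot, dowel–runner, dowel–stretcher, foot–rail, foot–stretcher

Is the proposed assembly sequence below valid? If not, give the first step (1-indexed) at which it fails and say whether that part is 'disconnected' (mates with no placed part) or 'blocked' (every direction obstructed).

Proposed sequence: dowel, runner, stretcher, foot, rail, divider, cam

Valid

1. dowel@(-1, 0) [-x clear] — {dowel}
2. runner@(-1, -1) [-x clear] — {dowel, runner}
3. stretcher@(0, 0) [+x clear] — {dowel, runner, stretcher}
4. foot@(0, 1) [-x clear] — {dowel, foot, runner, stretcher}
5. rail@(1, 1) [+x clear] — {dowel, foot, rail, runner, stretcher}
6. divider@(-1, 1) [-x clear] — {divider, dowel, foot, rail, runner, stretcher}
7. cam@(1, 0) [+x clear] — {cam, divider, dowel, foot, rail, runner, stretcher}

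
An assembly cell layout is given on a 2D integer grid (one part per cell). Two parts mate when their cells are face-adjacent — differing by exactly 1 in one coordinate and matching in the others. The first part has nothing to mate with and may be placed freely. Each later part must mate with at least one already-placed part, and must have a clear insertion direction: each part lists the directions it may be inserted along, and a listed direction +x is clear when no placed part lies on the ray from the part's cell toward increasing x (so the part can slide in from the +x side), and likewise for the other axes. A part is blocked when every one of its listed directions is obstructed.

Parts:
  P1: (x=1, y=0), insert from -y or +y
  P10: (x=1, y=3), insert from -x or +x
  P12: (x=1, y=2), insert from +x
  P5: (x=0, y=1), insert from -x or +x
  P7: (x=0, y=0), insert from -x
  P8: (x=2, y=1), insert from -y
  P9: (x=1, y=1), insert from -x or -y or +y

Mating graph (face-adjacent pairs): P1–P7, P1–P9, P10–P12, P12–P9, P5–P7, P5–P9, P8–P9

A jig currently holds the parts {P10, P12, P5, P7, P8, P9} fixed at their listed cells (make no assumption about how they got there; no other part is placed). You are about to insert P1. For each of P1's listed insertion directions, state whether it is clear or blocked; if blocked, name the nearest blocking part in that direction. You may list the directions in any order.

-y: ray from P1(1, 0) has no placed part ⇒ clear
+y: nearest on ray is P9@(1, 1) ⇒ blocked

+y: blocked by P9; -y: clear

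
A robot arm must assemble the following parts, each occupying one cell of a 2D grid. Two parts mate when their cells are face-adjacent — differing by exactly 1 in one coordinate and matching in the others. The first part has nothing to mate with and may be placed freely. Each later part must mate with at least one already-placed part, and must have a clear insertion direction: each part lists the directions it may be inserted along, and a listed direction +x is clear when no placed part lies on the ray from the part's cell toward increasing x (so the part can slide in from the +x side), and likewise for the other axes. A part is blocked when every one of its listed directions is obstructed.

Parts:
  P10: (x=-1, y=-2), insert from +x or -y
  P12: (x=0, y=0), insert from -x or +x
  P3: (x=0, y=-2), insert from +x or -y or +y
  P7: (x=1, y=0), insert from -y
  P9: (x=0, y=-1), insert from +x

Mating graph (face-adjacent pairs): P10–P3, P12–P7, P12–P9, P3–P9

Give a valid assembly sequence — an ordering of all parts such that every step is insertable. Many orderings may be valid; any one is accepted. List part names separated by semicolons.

1. P12@(0, 0) [-x clear] — {P12}
2. P9@(0, -1) [+x clear] — {P12, P9}
3. P3@(0, -2) [+x clear] — {P12, P3, P9}
4. P10@(-1, -2) [-y clear] — {P10, P12, P3, P9}
5. P7@(1, 0) [-y clear] — {P10, P12, P3, P7, P9}

P12; P9; P3; P10; P7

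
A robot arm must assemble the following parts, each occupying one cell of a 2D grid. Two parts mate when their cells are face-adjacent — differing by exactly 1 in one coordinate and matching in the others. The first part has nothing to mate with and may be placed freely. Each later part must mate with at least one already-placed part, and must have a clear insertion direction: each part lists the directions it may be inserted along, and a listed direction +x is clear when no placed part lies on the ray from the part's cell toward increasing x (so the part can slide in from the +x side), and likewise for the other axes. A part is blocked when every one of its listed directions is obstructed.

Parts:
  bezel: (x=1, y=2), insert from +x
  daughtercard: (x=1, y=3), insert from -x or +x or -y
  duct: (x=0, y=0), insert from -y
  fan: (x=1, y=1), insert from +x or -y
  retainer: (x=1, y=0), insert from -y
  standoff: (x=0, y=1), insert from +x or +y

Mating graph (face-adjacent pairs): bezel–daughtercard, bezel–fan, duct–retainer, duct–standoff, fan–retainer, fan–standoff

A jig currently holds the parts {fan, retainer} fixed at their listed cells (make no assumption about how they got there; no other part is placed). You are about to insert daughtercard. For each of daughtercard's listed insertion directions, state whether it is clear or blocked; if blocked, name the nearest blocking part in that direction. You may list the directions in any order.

+x: clear; -x: clear; -y: blocked by fan

-x: ray from daughtercard(1, 3) has no placed part ⇒ clear
+x: ray from daughtercard(1, 3) has no placed part ⇒ clear
-y: nearest on ray is fan@(1, 1) ⇒ blocked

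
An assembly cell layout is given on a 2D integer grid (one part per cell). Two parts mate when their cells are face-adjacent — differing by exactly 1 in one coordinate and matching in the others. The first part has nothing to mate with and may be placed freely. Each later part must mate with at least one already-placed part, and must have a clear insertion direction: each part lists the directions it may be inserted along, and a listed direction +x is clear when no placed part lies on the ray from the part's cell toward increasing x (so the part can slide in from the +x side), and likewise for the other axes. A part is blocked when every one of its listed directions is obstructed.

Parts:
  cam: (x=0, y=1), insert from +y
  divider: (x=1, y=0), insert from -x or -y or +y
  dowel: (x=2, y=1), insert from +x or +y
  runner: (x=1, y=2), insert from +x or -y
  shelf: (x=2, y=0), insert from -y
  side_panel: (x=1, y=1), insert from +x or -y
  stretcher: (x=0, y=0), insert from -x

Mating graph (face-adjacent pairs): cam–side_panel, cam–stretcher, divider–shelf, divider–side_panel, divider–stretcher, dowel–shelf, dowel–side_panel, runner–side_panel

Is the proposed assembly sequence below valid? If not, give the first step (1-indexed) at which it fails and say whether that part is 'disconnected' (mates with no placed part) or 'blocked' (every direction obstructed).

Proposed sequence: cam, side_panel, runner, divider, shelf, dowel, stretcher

1. cam@(0, 1) [+y clear] — {cam}
2. side_panel@(1, 1) [+x clear] — {cam, side_panel}
3. runner@(1, 2) [+x clear] — {cam, runner, side_panel}
4. divider@(1, 0) [-x clear] — {cam, divider, runner, side_panel}
5. shelf@(2, 0) [-y clear] — {cam, divider, runner, shelf, side_panel}
6. dowel@(2, 1) [+x clear] — {cam, divider, dowel, runner, shelf, side_panel}
7. stretcher@(0, 0) [-x clear] — {cam, divider, dowel, runner, shelf, side_panel, stretcher}

Valid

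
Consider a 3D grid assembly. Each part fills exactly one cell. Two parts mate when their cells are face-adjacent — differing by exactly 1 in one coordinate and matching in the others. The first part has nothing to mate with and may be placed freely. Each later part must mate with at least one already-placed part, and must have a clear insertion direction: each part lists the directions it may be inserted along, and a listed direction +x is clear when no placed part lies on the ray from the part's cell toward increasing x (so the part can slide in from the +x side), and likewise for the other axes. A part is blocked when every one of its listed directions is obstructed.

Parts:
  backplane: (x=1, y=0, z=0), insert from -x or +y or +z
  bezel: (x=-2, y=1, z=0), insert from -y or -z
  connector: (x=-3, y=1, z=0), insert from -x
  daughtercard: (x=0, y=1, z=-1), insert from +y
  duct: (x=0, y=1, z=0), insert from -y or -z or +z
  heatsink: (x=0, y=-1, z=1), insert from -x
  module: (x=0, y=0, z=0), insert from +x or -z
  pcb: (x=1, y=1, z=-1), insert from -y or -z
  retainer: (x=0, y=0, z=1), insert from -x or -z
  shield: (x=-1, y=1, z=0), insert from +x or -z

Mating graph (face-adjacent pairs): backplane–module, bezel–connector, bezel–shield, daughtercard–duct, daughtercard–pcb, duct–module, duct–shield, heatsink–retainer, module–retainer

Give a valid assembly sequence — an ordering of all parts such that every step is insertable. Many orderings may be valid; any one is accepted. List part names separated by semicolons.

1. pcb@(1, 1, -1) [-y clear] — {pcb}
2. daughtercard@(0, 1, -1) [+y clear] — {daughtercard, pcb}
3. duct@(0, 1, 0) [-y clear] — {daughtercard, duct, pcb}
4. shield@(-1, 1, 0) [-z clear] — {daughtercard, duct, pcb, shield}
5. module@(0, 0, 0) [+x clear] — {daughtercard, duct, module, pcb, shield}
6. backplane@(1, 0, 0) [+y clear] — {backplane, daughtercard, duct, module, pcb, shield}
7. retainer@(0, 0, 1) [-x clear] — {backplane, daughtercard, duct, module, pcb, retainer, shield}
8. heatsink@(0, -1, 1) [-x clear] — {backplane, daughtercard, duct, heatsink, module, pcb, retainer, shield}
9. bezel@(-2, 1, 0) [-y clear] — {backplane, bezel, daughtercard, duct, heatsink, module, pcb, retainer, shield}
10. connector@(-3, 1, 0) [-x clear] — {backplane, bezel, connector, daughtercard, duct, heatsink, module, pcb, retainer, shield}

pcb; daughtercard; duct; shield; module; backplane; retainer; heatsink; bezel; connector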